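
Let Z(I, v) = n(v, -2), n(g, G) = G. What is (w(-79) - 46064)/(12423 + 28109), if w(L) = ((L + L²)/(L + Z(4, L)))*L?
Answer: -540731/547182 ≈ -0.98821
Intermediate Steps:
Z(I, v) = -2
w(L) = L*(L + L²)/(-2 + L) (w(L) = ((L + L²)/(L - 2))*L = ((L + L²)/(-2 + L))*L = L*(L + L²)/(-2 + L))
(w(-79) - 46064)/(12423 + 28109) = ((-79)²*(1 - 79)/(-2 - 79) - 46064)/(12423 + 28109) = (6241*(-78)/(-81) - 46064)/40532 = (6241*(-1/81)*(-78) - 46064)*(1/40532) = (162266/27 - 46064)*(1/40532) = -1081462/27*1/40532 = -540731/547182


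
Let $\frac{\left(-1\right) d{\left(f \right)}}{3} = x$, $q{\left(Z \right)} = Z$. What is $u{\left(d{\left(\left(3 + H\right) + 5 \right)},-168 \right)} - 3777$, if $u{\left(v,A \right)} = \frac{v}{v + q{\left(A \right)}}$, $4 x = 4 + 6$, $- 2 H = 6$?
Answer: $- \frac{441904}{117} \approx -3777.0$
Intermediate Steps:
$H = -3$ ($H = \left(- \frac{1}{2}\right) 6 = -3$)
$x = \frac{5}{2}$ ($x = \frac{4 + 6}{4} = \frac{1}{4} \cdot 10 = \frac{5}{2} \approx 2.5$)
$d{\left(f \right)} = - \frac{15}{2}$ ($d{\left(f \right)} = \left(-3\right) \frac{5}{2} = - \frac{15}{2}$)
$u{\left(v,A \right)} = \frac{v}{A + v}$ ($u{\left(v,A \right)} = \frac{v}{v + A} = \frac{v}{A + v}$)
$u{\left(d{\left(\left(3 + H\right) + 5 \right)},-168 \right)} - 3777 = - \frac{15}{2 \left(-168 - \frac{15}{2}\right)} - 3777 = - \frac{15}{2 \left(- \frac{351}{2}\right)} - 3777 = \left(- \frac{15}{2}\right) \left(- \frac{2}{351}\right) - 3777 = \frac{5}{117} - 3777 = - \frac{441904}{117}$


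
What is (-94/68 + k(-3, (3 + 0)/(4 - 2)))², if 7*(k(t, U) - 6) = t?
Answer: 994009/56644 ≈ 17.548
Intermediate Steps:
k(t, U) = 6 + t/7
(-94/68 + k(-3, (3 + 0)/(4 - 2)))² = (-94/68 + (6 + (⅐)*(-3)))² = (-94*1/68 + (6 - 3/7))² = (-47/34 + 39/7)² = (997/238)² = 994009/56644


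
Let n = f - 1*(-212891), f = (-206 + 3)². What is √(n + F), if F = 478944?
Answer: 2*√183261 ≈ 856.18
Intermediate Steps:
f = 41209 (f = (-203)² = 41209)
n = 254100 (n = 41209 - 1*(-212891) = 41209 + 212891 = 254100)
√(n + F) = √(254100 + 478944) = √733044 = 2*√183261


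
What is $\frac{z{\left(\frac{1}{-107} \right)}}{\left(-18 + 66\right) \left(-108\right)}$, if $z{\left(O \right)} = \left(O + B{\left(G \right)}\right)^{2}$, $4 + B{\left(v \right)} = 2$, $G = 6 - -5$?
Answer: $- \frac{46225}{59351616} \approx -0.00077883$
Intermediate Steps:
$G = 11$ ($G = 6 + 5 = 11$)
$B{\left(v \right)} = -2$ ($B{\left(v \right)} = -4 + 2 = -2$)
$z{\left(O \right)} = \left(-2 + O\right)^{2}$ ($z{\left(O \right)} = \left(O - 2\right)^{2} = \left(-2 + O\right)^{2}$)
$\frac{z{\left(\frac{1}{-107} \right)}}{\left(-18 + 66\right) \left(-108\right)} = \frac{\left(-2 + \frac{1}{-107}\right)^{2}}{\left(-18 + 66\right) \left(-108\right)} = \frac{\left(-2 - \frac{1}{107}\right)^{2}}{48 \left(-108\right)} = \frac{\left(- \frac{215}{107}\right)^{2}}{-5184} = \frac{46225}{11449} \left(- \frac{1}{5184}\right) = - \frac{46225}{59351616}$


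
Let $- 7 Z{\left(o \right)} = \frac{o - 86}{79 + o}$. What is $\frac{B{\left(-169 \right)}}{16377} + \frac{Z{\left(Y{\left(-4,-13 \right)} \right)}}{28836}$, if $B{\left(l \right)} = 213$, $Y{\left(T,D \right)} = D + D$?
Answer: $\frac{512251}{39353931} \approx 0.013017$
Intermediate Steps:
$Y{\left(T,D \right)} = 2 D$
$Z{\left(o \right)} = - \frac{-86 + o}{7 \left(79 + o\right)}$ ($Z{\left(o \right)} = - \frac{\left(o - 86\right) \frac{1}{79 + o}}{7} = - \frac{\left(-86 + o\right) \frac{1}{79 + o}}{7} = - \frac{\frac{1}{79 + o} \left(-86 + o\right)}{7} = - \frac{-86 + o}{7 \left(79 + o\right)}$)
$\frac{B{\left(-169 \right)}}{16377} + \frac{Z{\left(Y{\left(-4,-13 \right)} \right)}}{28836} = \frac{213}{16377} + \frac{\frac{1}{7} \frac{1}{79 + 2 \left(-13\right)} \left(86 - 2 \left(-13\right)\right)}{28836} = 213 \cdot \frac{1}{16377} + \frac{86 - -26}{7 \left(79 - 26\right)} \frac{1}{28836} = \frac{71}{5459} + \frac{86 + 26}{7 \cdot 53} \cdot \frac{1}{28836} = \frac{71}{5459} + \frac{1}{7} \cdot \frac{1}{53} \cdot 112 \cdot \frac{1}{28836} = \frac{71}{5459} + \frac{16}{53} \cdot \frac{1}{28836} = \frac{71}{5459} + \frac{4}{382077} = \frac{512251}{39353931}$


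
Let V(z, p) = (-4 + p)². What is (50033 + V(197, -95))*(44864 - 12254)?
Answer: 1951186740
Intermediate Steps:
(50033 + V(197, -95))*(44864 - 12254) = (50033 + (-4 - 95)²)*(44864 - 12254) = (50033 + (-99)²)*32610 = (50033 + 9801)*32610 = 59834*32610 = 1951186740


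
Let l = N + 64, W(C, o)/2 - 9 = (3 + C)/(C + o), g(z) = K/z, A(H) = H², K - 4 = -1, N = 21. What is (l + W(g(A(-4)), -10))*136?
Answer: 2185384/157 ≈ 13920.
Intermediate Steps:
K = 3 (K = 4 - 1 = 3)
g(z) = 3/z
W(C, o) = 18 + 2*(3 + C)/(C + o) (W(C, o) = 18 + 2*((3 + C)/(C + o)) = 18 + 2*(3 + C)/(C + o))
l = 85 (l = 21 + 64 = 85)
(l + W(g(A(-4)), -10))*136 = (85 + 2*(3 + 9*(-10) + 10*(3/((-4)²)))/(3/((-4)²) - 10))*136 = (85 + 2*(3 - 90 + 10*(3/16))/(3/16 - 10))*136 = (85 + 2*(3 - 90 + 15/8)/(-157/16))*136 = (85 + 2*(-16/157)*(-681/8))*136 = (85 + 2724/157)*136 = (16069/157)*136 = 2185384/157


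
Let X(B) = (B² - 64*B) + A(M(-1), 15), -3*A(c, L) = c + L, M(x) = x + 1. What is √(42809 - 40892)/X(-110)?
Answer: 3*√213/19135 ≈ 0.0022881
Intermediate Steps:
M(x) = 1 + x
A(c, L) = -L/3 - c/3 (A(c, L) = -(c + L)/3 = -(L + c)/3 = -L/3 - c/3)
X(B) = -5 + B² - 64*B (X(B) = (B² - 64*B) + (-⅓*15 - (1 - 1)/3) = (B² - 64*B) + (-5 - ⅓*0) = (B² - 64*B) + (-5 + 0) = (B² - 64*B) - 5 = -5 + B² - 64*B)
√(42809 - 40892)/X(-110) = √(42809 - 40892)/(-5 + (-110)² - 64*(-110)) = √1917/(-5 + 12100 + 7040) = (3*√213)/19135 = (3*√213)*(1/19135) = 3*√213/19135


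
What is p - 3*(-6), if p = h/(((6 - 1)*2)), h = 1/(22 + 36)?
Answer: 10441/580 ≈ 18.002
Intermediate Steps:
h = 1/58 ≈ 0.017241
p = 1/580 (p = 1/(58*(((6 - 1)*2))) = 1/(58*((5*2))) = (1/58)/10 = (1/58)*(⅒) = 1/580 ≈ 0.0017241)
p - 3*(-6) = 1/580 - 3*(-6) = 1/580 + 18 = 10441/580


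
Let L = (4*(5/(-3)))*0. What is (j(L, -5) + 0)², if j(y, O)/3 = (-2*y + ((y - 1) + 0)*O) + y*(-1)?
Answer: 225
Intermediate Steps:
L = 0 (L = (4*(5*(-⅓)))*0 = (4*(-5/3))*0 = -20/3*0 = 0)
j(y, O) = -9*y + 3*O*(-1 + y) (j(y, O) = 3*((-2*y + ((y - 1) + 0)*O) + y*(-1)) = 3*((-2*y + ((-1 + y) + 0)*O) - y) = 3*((-2*y + (-1 + y)*O) - y) = 3*((-2*y + O*(-1 + y)) - y) = 3*(-3*y + O*(-1 + y)) = -9*y + 3*O*(-1 + y))
(j(L, -5) + 0)² = ((-9*0 - 3*(-5) + 3*(-5)*0) + 0)² = ((0 + 15 + 0) + 0)² = (15 + 0)² = 15² = 225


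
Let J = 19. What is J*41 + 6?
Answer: 785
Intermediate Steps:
J*41 + 6 = 19*41 + 6 = 779 + 6 = 785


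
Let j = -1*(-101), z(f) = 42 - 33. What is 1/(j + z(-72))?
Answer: 1/110 ≈ 0.0090909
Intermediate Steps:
z(f) = 9
j = 101
1/(j + z(-72)) = 1/(101 + 9) = 1/110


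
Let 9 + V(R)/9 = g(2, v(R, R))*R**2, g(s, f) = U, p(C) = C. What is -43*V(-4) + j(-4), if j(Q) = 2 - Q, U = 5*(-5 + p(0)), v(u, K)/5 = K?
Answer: 158289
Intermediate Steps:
v(u, K) = 5*K
U = -25 (U = 5*(-5 + 0) = 5*(-5) = -25)
g(s, f) = -25
V(R) = -81 - 225*R**2 (V(R) = -81 + 9*(-25*R**2) = -81 - 225*R**2)
-43*V(-4) + j(-4) = -43*(-81 - 225*(-4)**2) + (2 - 1*(-4)) = -43*(-81 - 225*16) + (2 + 4) = -43*(-81 - 3600) + 6 = -43*(-3681) + 6 = 158283 + 6 = 158289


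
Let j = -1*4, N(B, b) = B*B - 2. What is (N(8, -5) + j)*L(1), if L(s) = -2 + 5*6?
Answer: 1624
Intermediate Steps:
N(B, b) = -2 + B**2 (N(B, b) = B**2 - 2 = -2 + B**2)
L(s) = 28 (L(s) = -2 + 30 = 28)
j = -4
(N(8, -5) + j)*L(1) = ((-2 + 8**2) - 4)*28 = ((-2 + 64) - 4)*28 = (62 - 4)*28 = 58*28 = 1624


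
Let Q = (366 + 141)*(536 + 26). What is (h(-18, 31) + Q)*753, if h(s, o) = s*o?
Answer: 214135128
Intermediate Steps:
h(s, o) = o*s
Q = 284934 (Q = 507*562 = 284934)
(h(-18, 31) + Q)*753 = (31*(-18) + 284934)*753 = (-558 + 284934)*753 = 284376*753 = 214135128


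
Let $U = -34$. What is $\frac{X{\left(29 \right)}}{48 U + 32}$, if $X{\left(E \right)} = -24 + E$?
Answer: $- \frac{1}{320} \approx -0.003125$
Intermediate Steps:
$\frac{X{\left(29 \right)}}{48 U + 32} = \frac{-24 + 29}{48 \left(-34\right) + 32} = \frac{5}{-1632 + 32} = \frac{5}{-1600} = 5 \left(- \frac{1}{1600}\right) = - \frac{1}{320}$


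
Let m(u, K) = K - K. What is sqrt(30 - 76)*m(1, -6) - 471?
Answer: -471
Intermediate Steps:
m(u, K) = 0
sqrt(30 - 76)*m(1, -6) - 471 = sqrt(30 - 76)*0 - 471 = sqrt(-46)*0 - 471 = (I*sqrt(46))*0 - 471 = 0 - 471 = -471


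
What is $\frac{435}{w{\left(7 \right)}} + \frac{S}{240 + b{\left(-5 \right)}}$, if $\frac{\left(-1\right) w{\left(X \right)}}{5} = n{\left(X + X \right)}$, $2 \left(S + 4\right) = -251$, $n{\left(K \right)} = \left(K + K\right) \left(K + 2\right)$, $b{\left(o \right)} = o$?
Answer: $- \frac{78461}{105280} \approx -0.74526$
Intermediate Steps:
$n{\left(K \right)} = 2 K \left(2 + K\right)$
$S = - \frac{259}{2}$ ($S = -4 + \frac{1}{2} \left(-251\right) = -4 - \frac{251}{2} = - \frac{259}{2} \approx -129.5$)
$w{\left(X \right)} = - 20 X \left(2 + 2 X\right)$ ($w{\left(X \right)} = - 5 \cdot 2 \left(X + X\right) \left(2 + \left(X + X\right)\right) = - 5 \cdot 2 \cdot 2 X \left(2 + 2 X\right) = - 5 \cdot 4 X \left(2 + 2 X\right) = - 20 X \left(2 + 2 X\right)$)
$\frac{435}{w{\left(7 \right)}} + \frac{S}{240 + b{\left(-5 \right)}} = \frac{435}{\left(-40\right) 7 \left(1 + 7\right)} - \frac{259}{2 \left(240 - 5\right)} = \frac{435}{\left(-40\right) 7 \cdot 8} - \frac{259}{2 \cdot 235} = \frac{435}{-2240} - \frac{259}{470} = 435 \left(- \frac{1}{2240}\right) - \frac{259}{470} = - \frac{87}{448} - \frac{259}{470} = - \frac{78461}{105280}$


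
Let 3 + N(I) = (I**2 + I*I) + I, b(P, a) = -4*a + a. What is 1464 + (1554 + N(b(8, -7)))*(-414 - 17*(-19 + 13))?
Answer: -764184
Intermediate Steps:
b(P, a) = -3*a
N(I) = -3 + I + 2*I**2 (N(I) = -3 + ((I**2 + I*I) + I) = -3 + ((I**2 + I**2) + I) = -3 + (2*I**2 + I) = -3 + (I + 2*I**2) = -3 + I + 2*I**2)
1464 + (1554 + N(b(8, -7)))*(-414 - 17*(-19 + 13)) = 1464 + (1554 + (-3 - 3*(-7) + 2*(-3*(-7))**2))*(-414 - 17*(-19 + 13)) = 1464 + (1554 + (-3 + 21 + 2*21**2))*(-414 - 17*(-6)) = 1464 + (1554 + (-3 + 21 + 2*441))*(-414 + 102) = 1464 + (1554 + (-3 + 21 + 882))*(-312) = 1464 + (1554 + 900)*(-312) = 1464 + 2454*(-312) = 1464 - 765648 = -764184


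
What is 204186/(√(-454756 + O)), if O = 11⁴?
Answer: -68062*I*√440115/146705 ≈ -307.78*I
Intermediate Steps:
O = 14641
204186/(√(-454756 + O)) = 204186/(√(-454756 + 14641)) = 204186/(√(-440115)) = 204186/((I*√440115)) = 204186*(-I*√440115/440115) = -68062*I*√440115/146705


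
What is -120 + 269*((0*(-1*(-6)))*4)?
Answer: -120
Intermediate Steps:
-120 + 269*((0*(-1*(-6)))*4) = -120 + 269*((0*6)*4) = -120 + 269*(0*4) = -120 + 269*0 = -120 + 0 = -120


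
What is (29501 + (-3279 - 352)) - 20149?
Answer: 5721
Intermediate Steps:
(29501 + (-3279 - 352)) - 20149 = (29501 - 3631) - 20149 = 25870 - 20149 = 5721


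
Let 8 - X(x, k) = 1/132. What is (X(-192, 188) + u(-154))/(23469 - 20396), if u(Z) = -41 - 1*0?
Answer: -4357/405636 ≈ -0.010741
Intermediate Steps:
X(x, k) = 1055/132 (X(x, k) = 8 - 1/132 = 1055/132)
u(Z) = -41 (u(Z) = -41 + 0 = -41)
(X(-192, 188) + u(-154))/(23469 - 20396) = (1055/132 - 41)/(23469 - 20396) = -4357/132/3073 = -4357/132*1/3073 = -4357/405636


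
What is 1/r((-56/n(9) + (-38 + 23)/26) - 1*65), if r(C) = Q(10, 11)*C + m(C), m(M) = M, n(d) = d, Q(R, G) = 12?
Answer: -18/16801 ≈ -0.0010714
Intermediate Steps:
r(C) = 13*C (r(C) = 12*C + C = 13*C)
1/r((-56/n(9) + (-38 + 23)/26) - 1*65) = 1/(13*((-56/9 + (-38 + 23)/26) - 1*65)) = 1/(13*((-56*1/9 - 15*1/26) - 65)) = 1/(13*((-56/9 - 15/26) - 65)) = 1/(13*(-1591/234 - 65)) = 1/(13*(-16801/234)) = 1/(-16801/18) = -18/16801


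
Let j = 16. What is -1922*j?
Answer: -30752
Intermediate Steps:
-1922*j = -1922*16 = -30752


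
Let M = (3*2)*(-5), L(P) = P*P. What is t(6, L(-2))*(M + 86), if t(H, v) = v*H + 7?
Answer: 1736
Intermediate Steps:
L(P) = P²
M = -30 (M = 6*(-5) = -30)
t(H, v) = 7 + H*v (t(H, v) = H*v + 7 = 7 + H*v)
t(6, L(-2))*(M + 86) = (7 + 6*(-2)²)*(-30 + 86) = (7 + 6*4)*56 = (7 + 24)*56 = 31*56 = 1736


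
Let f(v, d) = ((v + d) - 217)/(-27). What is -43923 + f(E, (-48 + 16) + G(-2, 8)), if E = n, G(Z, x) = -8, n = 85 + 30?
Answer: -1185779/27 ≈ -43918.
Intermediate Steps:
n = 115
E = 115
f(v, d) = 217/27 - d/27 - v/27 (f(v, d) = ((d + v) - 217)*(-1/27) = (-217 + d + v)*(-1/27) = 217/27 - d/27 - v/27)
-43923 + f(E, (-48 + 16) + G(-2, 8)) = -43923 + (217/27 - ((-48 + 16) - 8)/27 - 1/27*115) = -43923 + (217/27 - (-32 - 8)/27 - 115/27) = -43923 + (217/27 - 1/27*(-40) - 115/27) = -43923 + (217/27 + 40/27 - 115/27) = -43923 + 142/27 = -1185779/27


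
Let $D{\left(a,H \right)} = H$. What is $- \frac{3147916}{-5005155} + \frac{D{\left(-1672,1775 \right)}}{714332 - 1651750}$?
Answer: $\frac{2942028970763}{4691922389790} \approx 0.62704$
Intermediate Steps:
$- \frac{3147916}{-5005155} + \frac{D{\left(-1672,1775 \right)}}{714332 - 1651750} = - \frac{3147916}{-5005155} + \frac{1775}{714332 - 1651750} = \left(-3147916\right) \left(- \frac{1}{5005155}\right) + \frac{1775}{714332 - 1651750} = \frac{3147916}{5005155} + \frac{1775}{-937418} = \frac{3147916}{5005155} + 1775 \left(- \frac{1}{937418}\right) = \frac{3147916}{5005155} - \frac{1775}{937418} = \frac{2942028970763}{4691922389790}$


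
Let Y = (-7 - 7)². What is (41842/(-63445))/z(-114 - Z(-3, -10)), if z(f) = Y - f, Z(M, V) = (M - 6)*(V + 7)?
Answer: -41842/21380965 ≈ -0.0019570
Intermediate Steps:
Z(M, V) = (-6 + M)*(7 + V)
Y = 196 (Y = (-14)² = 196)
z(f) = 196 - f
(41842/(-63445))/z(-114 - Z(-3, -10)) = (41842/(-63445))/(196 - (-114 - (-42 - 6*(-10) + 7*(-3) - 3*(-10)))) = (41842*(-1/63445))/(196 - (-114 - (-42 + 60 - 21 + 30))) = -41842/(63445*(196 - (-114 - 1*27))) = -41842/(63445*(196 - (-114 - 27))) = -41842/(63445*(196 - 1*(-141))) = -41842/(63445*(196 + 141)) = -41842/63445/337 = -41842/63445*1/337 = -41842/21380965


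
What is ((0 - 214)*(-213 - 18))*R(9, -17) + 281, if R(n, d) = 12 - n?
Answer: 148583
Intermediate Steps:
((0 - 214)*(-213 - 18))*R(9, -17) + 281 = ((0 - 214)*(-213 - 18))*(12 - 1*9) + 281 = (-214*(-231))*(12 - 9) + 281 = 49434*3 + 281 = 148302 + 281 = 148583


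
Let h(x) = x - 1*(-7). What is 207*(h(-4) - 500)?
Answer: -102879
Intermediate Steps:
h(x) = 7 + x (h(x) = x + 7 = 7 + x)
207*(h(-4) - 500) = 207*((7 - 4) - 500) = 207*(3 - 500) = 207*(-497) = -102879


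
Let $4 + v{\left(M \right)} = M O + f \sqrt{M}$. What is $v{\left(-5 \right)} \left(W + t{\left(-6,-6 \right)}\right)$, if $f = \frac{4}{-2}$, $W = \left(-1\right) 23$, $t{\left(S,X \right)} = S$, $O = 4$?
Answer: $696 + 58 i \sqrt{5} \approx 696.0 + 129.69 i$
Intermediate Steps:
$W = -23$
$f = -2$ ($f = 4 \left(- \frac{1}{2}\right) = -2$)
$v{\left(M \right)} = -4 - 2 \sqrt{M} + 4 M$ ($v{\left(M \right)} = -4 - \left(2 \sqrt{M} - M 4\right) = -4 - \left(- 4 M + 2 \sqrt{M}\right) = -4 - 2 \sqrt{M} + 4 M$)
$v{\left(-5 \right)} \left(W + t{\left(-6,-6 \right)}\right) = \left(-4 - 2 \sqrt{-5} + 4 \left(-5\right)\right) \left(-23 - 6\right) = \left(-4 - 2 i \sqrt{5} - 20\right) \left(-29\right) = \left(-24 - 2 i \sqrt{5}\right) \left(-29\right) = 696 + 58 i \sqrt{5}$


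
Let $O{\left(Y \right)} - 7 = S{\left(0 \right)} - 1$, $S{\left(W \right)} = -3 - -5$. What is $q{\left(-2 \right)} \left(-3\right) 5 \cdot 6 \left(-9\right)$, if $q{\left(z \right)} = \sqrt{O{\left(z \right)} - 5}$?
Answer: $810 \sqrt{3} \approx 1403.0$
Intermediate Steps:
$S{\left(W \right)} = 2$ ($S{\left(W \right)} = -3 + 5 = 2$)
$O{\left(Y \right)} = 8$ ($O{\left(Y \right)} = 7 + \left(2 - 1\right) = 7 + 1 = 8$)
$q{\left(z \right)} = \sqrt{3}$ ($q{\left(z \right)} = \sqrt{8 - 5} = \sqrt{3}$)
$q{\left(-2 \right)} \left(-3\right) 5 \cdot 6 \left(-9\right) = \sqrt{3} \left(-3\right) 5 \cdot 6 \left(-9\right) = - 3 \sqrt{3} \cdot 5 \cdot 6 \left(-9\right) = - 15 \sqrt{3} \cdot 6 \left(-9\right) = - 90 \sqrt{3} \left(-9\right) = 810 \sqrt{3}$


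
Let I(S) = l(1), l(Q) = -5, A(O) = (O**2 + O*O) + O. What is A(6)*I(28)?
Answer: -390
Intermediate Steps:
A(O) = O + 2*O**2 (A(O) = (O**2 + O**2) + O = 2*O**2 + O = O + 2*O**2)
I(S) = -5
A(6)*I(28) = (6*(1 + 2*6))*(-5) = (6*(1 + 12))*(-5) = (6*13)*(-5) = 78*(-5) = -390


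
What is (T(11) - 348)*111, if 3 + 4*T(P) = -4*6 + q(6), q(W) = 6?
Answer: -156843/4 ≈ -39211.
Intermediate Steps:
T(P) = -21/4 (T(P) = -¾ + (-4*6 + 6)/4 = -¾ + (-24 + 6)/4 = -¾ + (¼)*(-18) = -¾ - 9/2 = -21/4)
(T(11) - 348)*111 = (-21/4 - 348)*111 = -1413/4*111 = -156843/4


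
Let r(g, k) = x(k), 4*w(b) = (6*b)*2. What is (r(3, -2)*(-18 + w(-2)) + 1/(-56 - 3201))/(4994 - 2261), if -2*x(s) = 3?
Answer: 117251/8901381 ≈ 0.013172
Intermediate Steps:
x(s) = -3/2 (x(s) = -½*3 = -3/2)
w(b) = 3*b (w(b) = ((6*b)*2)/4 = (12*b)/4 = 3*b)
r(g, k) = -3/2
(r(3, -2)*(-18 + w(-2)) + 1/(-56 - 3201))/(4994 - 2261) = (-3*(-18 + 3*(-2))/2 + 1/(-56 - 3201))/(4994 - 2261) = (-3*(-18 - 6)/2 + 1/(-3257))/2733 = (-3/2*(-24) - 1/3257)*(1/2733) = (36 - 1/3257)*(1/2733) = (117251/3257)*(1/2733) = 117251/8901381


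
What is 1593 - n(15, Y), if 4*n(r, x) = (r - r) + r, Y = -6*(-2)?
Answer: 6357/4 ≈ 1589.3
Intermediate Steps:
Y = 12
n(r, x) = r/4 (n(r, x) = ((r - r) + r)/4 = (0 + r)/4 = r/4)
1593 - n(15, Y) = 1593 - 15/4 = 6357/4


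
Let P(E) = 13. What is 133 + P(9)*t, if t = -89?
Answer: -1024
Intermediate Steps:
133 + P(9)*t = 133 + 13*(-89) = 133 - 1157 = -1024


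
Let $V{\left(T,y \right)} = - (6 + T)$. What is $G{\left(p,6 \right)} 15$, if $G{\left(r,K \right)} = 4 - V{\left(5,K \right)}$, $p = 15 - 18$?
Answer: $225$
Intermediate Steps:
$p = -3$ ($p = 15 - 18 = -3$)
$V{\left(T,y \right)} = -6 - T$
$G{\left(r,K \right)} = 15$ ($G{\left(r,K \right)} = 4 - \left(-6 - 5\right) = 4 - -11 = 4 + 11 = 15$)
$G{\left(p,6 \right)} 15 = 15 \cdot 15 = 225$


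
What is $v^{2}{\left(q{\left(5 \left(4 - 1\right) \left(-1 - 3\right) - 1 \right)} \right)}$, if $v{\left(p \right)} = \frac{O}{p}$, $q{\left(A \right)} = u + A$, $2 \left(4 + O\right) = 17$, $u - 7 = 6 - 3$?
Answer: $\frac{9}{1156} \approx 0.0077855$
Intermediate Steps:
$u = 10$ ($u = 7 + \left(6 - 3\right) = 7 + 3 = 10$)
$O = \frac{9}{2}$ ($O = -4 + \frac{1}{2} \cdot 17 = -4 + \frac{17}{2} = \frac{9}{2} \approx 4.5$)
$q{\left(A \right)} = 10 + A$
$v{\left(p \right)} = \frac{9}{2 p}$
$v^{2}{\left(q{\left(5 \left(4 - 1\right) \left(-1 - 3\right) - 1 \right)} \right)} = \left(\frac{9}{2 \left(10 + \left(5 \left(4 - 1\right) \left(-1 - 3\right) - 1\right)\right)}\right)^{2} = \left(\frac{9}{2 \left(10 + \left(5 \cdot 3 \left(-4\right) - 1\right)\right)}\right)^{2} = \left(\frac{9}{2 \left(10 + \left(5 \left(-12\right) - 1\right)\right)}\right)^{2} = \left(\frac{9}{2 \left(10 - 61\right)}\right)^{2} = \left(\frac{9}{2 \left(-51\right)}\right)^{2} = \left(\frac{9}{2} \left(- \frac{1}{51}\right)\right)^{2} = \left(- \frac{3}{34}\right)^{2} = \frac{9}{1156}$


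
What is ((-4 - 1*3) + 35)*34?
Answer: 952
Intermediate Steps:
((-4 - 1*3) + 35)*34 = ((-4 - 3) + 35)*34 = (-7 + 35)*34 = 28*34 = 952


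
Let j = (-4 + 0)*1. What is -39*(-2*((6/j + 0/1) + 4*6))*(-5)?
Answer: -8775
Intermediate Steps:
j = -4 (j = -4*1 = -4)
-39*(-2*((6/j + 0/1) + 4*6))*(-5) = -39*(-2*((6/(-4) + 0/1) + 4*6))*(-5) = -39*(-2*((6*(-¼) + 0*1) + 24))*(-5) = -39*(-2*((-3/2 + 0) + 24))*(-5) = -39*(-2*(-3/2 + 24))*(-5) = -39*(-2*45/2)*(-5) = -(-1755)*(-5) = -39*225 = -8775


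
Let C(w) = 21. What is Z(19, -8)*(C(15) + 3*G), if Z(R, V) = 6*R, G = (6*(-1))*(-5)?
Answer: 12654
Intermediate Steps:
G = 30 (G = -6*(-5) = 30)
Z(19, -8)*(C(15) + 3*G) = (6*19)*(21 + 3*30) = 114*(21 + 90) = 114*111 = 12654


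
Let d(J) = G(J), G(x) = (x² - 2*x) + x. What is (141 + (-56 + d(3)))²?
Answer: 8281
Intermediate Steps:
G(x) = x² - x
d(J) = J*(-1 + J)
(141 + (-56 + d(3)))² = (141 + (-56 + 3*(-1 + 3)))² = (141 + (-56 + 3*2))² = (141 + (-56 + 6))² = (141 - 50)² = 91² = 8281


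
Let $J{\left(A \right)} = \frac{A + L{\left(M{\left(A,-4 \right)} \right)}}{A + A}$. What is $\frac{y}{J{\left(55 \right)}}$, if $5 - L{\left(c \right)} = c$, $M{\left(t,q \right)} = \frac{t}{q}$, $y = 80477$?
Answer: $\frac{7081976}{59} \approx 1.2003 \cdot 10^{5}$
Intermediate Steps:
$L{\left(c \right)} = 5 - c$
$J{\left(A \right)} = \frac{5 + \frac{5 A}{4}}{2 A}$ ($J{\left(A \right)} = \frac{A - \left(-5 + \frac{A}{-4}\right)}{A + A} = \frac{A - \left(-5 + A \left(- \frac{1}{4}\right)\right)}{2 A} = \left(A - \left(-5 - \frac{A}{4}\right)\right) \frac{1}{2 A} = \left(A + \left(5 + \frac{A}{4}\right)\right) \frac{1}{2 A} = \left(5 + \frac{5 A}{4}\right) \frac{1}{2 A} = \frac{5 + \frac{5 A}{4}}{2 A}$)
$\frac{y}{J{\left(55 \right)}} = \frac{80477}{\frac{5}{8} \cdot \frac{1}{55} \left(4 + 55\right)} = \frac{80477}{\frac{5}{8} \cdot \frac{1}{55} \cdot 59} = \frac{80477}{\frac{59}{88}} = 80477 \cdot \frac{88}{59} = \frac{7081976}{59}$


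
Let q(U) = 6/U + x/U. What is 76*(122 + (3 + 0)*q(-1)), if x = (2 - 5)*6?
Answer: 12008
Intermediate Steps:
x = -18 (x = -3*6 = -18)
q(U) = -12/U (q(U) = 6/U - 18/U = -12/U)
76*(122 + (3 + 0)*q(-1)) = 76*(122 + (3 + 0)*(-12/(-1))) = 76*(122 + 3*(-12*(-1))) = 76*(122 + 3*12) = 76*(122 + 36) = 76*158 = 12008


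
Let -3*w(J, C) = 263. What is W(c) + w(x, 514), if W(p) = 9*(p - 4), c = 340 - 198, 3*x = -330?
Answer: 3463/3 ≈ 1154.3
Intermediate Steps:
x = -110 (x = (1/3)*(-330) = -110)
w(J, C) = -263/3 (w(J, C) = -1/3*263 = -263/3)
c = 142
W(p) = -36 + 9*p (W(p) = 9*(-4 + p) = -36 + 9*p)
W(c) + w(x, 514) = (-36 + 9*142) - 263/3 = (-36 + 1278) - 263/3 = 1242 - 263/3 = 3463/3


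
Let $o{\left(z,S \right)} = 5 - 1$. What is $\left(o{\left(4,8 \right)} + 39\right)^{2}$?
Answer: $1849$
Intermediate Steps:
$o{\left(z,S \right)} = 4$
$\left(o{\left(4,8 \right)} + 39\right)^{2} = \left(4 + 39\right)^{2} = 43^{2} = 1849$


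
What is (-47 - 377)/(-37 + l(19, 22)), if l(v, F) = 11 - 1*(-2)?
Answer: 53/3 ≈ 17.667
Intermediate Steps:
l(v, F) = 13 (l(v, F) = 11 + 2 = 13)
(-47 - 377)/(-37 + l(19, 22)) = (-47 - 377)/(-37 + 13) = -424/(-24) = -424*(-1/24) = 53/3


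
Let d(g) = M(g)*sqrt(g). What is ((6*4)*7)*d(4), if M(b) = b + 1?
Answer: 1680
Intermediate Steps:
M(b) = 1 + b
d(g) = sqrt(g)*(1 + g) (d(g) = (1 + g)*sqrt(g) = sqrt(g)*(1 + g))
((6*4)*7)*d(4) = ((6*4)*7)*(sqrt(4)*(1 + 4)) = (24*7)*(2*5) = 168*10 = 1680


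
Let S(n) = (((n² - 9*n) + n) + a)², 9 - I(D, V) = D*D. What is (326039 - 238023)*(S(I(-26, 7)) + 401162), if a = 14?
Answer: 17842212577836528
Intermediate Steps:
I(D, V) = 9 - D² (I(D, V) = 9 - D*D = 9 - D²)
S(n) = (14 + n² - 8*n)² (S(n) = (((n² - 9*n) + n) + 14)² = ((n² - 8*n) + 14)² = (14 + n² - 8*n)²)
(326039 - 238023)*(S(I(-26, 7)) + 401162) = (326039 - 238023)*((14 + (9 - 1*(-26)²)² - 8*(9 - 1*(-26)²))² + 401162) = 88016*((14 + (9 - 1*676)² - 8*(9 - 1*676))² + 401162) = 88016*((14 + (9 - 676)² - 8*(9 - 676))² + 401162) = 88016*((14 + (-667)² - 8*(-667))² + 401162) = 88016*((14 + 444889 + 5336)² + 401162) = 88016*(450239² + 401162) = 88016*(202715157121 + 401162) = 88016*202715558283 = 17842212577836528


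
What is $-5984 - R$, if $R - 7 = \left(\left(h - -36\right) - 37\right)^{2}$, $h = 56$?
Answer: $-9016$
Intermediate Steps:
$R = 3032$ ($R = 7 + \left(\left(56 - -36\right) - 37\right)^{2} = 7 + \left(\left(56 + 36\right) - 37\right)^{2} = 7 + \left(92 - 37\right)^{2} = 7 + 55^{2} = 7 + 3025 = 3032$)
$-5984 - R = -5984 - 3032 = -9016$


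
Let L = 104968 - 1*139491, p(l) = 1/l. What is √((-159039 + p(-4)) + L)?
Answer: 7*I*√15801/2 ≈ 439.96*I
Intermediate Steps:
L = -34523 (L = 104968 - 139491 = -34523)
√((-159039 + p(-4)) + L) = √((-159039 + 1/(-4)) - 34523) = √((-159039 - ¼) - 34523) = √(-636157/4 - 34523) = √(-774249/4) = 7*I*√15801/2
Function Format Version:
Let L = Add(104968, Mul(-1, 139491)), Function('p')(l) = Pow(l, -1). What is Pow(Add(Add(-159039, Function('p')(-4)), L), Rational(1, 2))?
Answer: Mul(Rational(7, 2), I, Pow(15801, Rational(1, 2))) ≈ Mul(439.96, I)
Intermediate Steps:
L = -34523 (L = Add(104968, -139491) = -34523)
Pow(Add(Add(-159039, Function('p')(-4)), L), Rational(1, 2)) = Pow(Add(Add(-159039, Pow(-4, -1)), -34523), Rational(1, 2)) = Pow(Add(Add(-159039, Rational(-1, 4)), -34523), Rational(1, 2)) = Pow(Add(Rational(-636157, 4), -34523), Rational(1, 2)) = Pow(Rational(-774249, 4), Rational(1, 2)) = Mul(Rational(7, 2), I, Pow(15801, Rational(1, 2)))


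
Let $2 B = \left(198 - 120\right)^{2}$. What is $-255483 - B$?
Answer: $-258525$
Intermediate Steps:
$B = 3042$ ($B = \frac{\left(198 - 120\right)^{2}}{2} = \frac{78^{2}}{2} = \frac{1}{2} \cdot 6084 = 3042$)
$-255483 - B = -255483 - 3042 = -258525$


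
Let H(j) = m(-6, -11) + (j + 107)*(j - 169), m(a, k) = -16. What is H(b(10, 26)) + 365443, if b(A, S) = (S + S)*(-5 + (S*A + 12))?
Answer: 192251992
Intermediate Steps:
b(A, S) = 2*S*(7 + A*S) (b(A, S) = (2*S)*(-5 + (A*S + 12)) = (2*S)*(-5 + (12 + A*S)) = (2*S)*(7 + A*S) = 2*S*(7 + A*S))
H(j) = -16 + (-169 + j)*(107 + j) (H(j) = -16 + (j + 107)*(j - 169) = -16 + (107 + j)*(-169 + j) = -16 + (-169 + j)*(107 + j))
H(b(10, 26)) + 365443 = (-18099 + (2*26*(7 + 10*26))² - 124*26*(7 + 10*26)) + 365443 = (-18099 + (2*26*(7 + 260))² - 124*26*(7 + 260)) + 365443 = (-18099 + (2*26*267)² - 124*26*267) + 365443 = (-18099 + 13884² - 62*13884) + 365443 = (-18099 + 192765456 - 860808) + 365443 = 191886549 + 365443 = 192251992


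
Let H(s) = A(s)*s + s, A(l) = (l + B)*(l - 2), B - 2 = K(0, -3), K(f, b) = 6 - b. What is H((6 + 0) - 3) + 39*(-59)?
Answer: -2256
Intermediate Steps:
B = 11 (B = 2 + (6 - 1*(-3)) = 2 + (6 + 3) = 2 + 9 = 11)
A(l) = (-2 + l)*(11 + l) (A(l) = (l + 11)*(l - 2) = (11 + l)*(-2 + l) = (-2 + l)*(11 + l))
H(s) = s + s*(-22 + s² + 9*s) (H(s) = (-22 + s² + 9*s)*s + s = s*(-22 + s² + 9*s) + s = s + s*(-22 + s² + 9*s))
H((6 + 0) - 3) + 39*(-59) = ((6 + 0) - 3)*(-21 + ((6 + 0) - 3)² + 9*((6 + 0) - 3)) + 39*(-59) = (6 - 3)*(-21 + (6 - 3)² + 9*(6 - 3)) - 2301 = 3*(-21 + 3² + 9*3) - 2301 = 3*(-21 + 9 + 27) - 2301 = 3*15 - 2301 = 45 - 2301 = -2256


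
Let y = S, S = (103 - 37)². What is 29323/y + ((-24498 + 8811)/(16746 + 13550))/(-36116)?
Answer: 1145872324825/170221642272 ≈ 6.7317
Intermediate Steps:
S = 4356 (S = 66² = 4356)
y = 4356
29323/y + ((-24498 + 8811)/(16746 + 13550))/(-36116) = 29323/4356 + ((-24498 + 8811)/(16746 + 13550))/(-36116) = 29323*(1/4356) - 15687/30296*(-1/36116) = 29323/4356 - 15687*1/30296*(-1/36116) = 29323/4356 - 2241/4328*(-1/36116) = 29323/4356 + 2241/156310048 = 1145872324825/170221642272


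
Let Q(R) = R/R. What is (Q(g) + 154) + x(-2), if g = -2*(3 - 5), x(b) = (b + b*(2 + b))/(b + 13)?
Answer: 1703/11 ≈ 154.82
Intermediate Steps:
x(b) = (b + b*(2 + b))/(13 + b)
g = 4 (g = -2*(-2) = 4)
Q(R) = 1
(Q(g) + 154) + x(-2) = (1 + 154) - 2*(3 - 2)/(13 - 2) = 155 - 2*1/11 = 155 - 2*1/11*1 = 155 - 2/11 = 1703/11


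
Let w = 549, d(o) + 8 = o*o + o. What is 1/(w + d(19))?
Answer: 1/921 ≈ 0.0010858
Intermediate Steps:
d(o) = -8 + o + o² (d(o) = -8 + (o*o + o) = -8 + (o² + o) = -8 + (o + o²) = -8 + o + o²)
1/(w + d(19)) = 1/(549 + (-8 + 19 + 19²)) = 1/(549 + (-8 + 19 + 361)) = 1/(549 + 372) = 1/921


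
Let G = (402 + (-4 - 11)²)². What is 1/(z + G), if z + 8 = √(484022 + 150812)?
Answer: 393121/154543485807 - 53*√226/154543485807 ≈ 2.5386e-6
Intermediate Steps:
z = -8 + 53*√226 (z = -8 + √(484022 + 150812) = -8 + √634834 = -8 + 53*√226 ≈ 788.76)
G = 393129 (G = (402 + (-15)²)² = (402 + 225)² = 627² = 393129)
1/(z + G) = 1/((-8 + 53*√226) + 393129) = 1/(393121 + 53*√226)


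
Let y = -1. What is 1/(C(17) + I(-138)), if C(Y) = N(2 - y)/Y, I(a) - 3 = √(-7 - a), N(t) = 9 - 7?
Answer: -901/35050 + 289*√131/35050 ≈ 0.068666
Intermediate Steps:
N(t) = 2
I(a) = 3 + √(-7 - a)
C(Y) = 2/Y
1/(C(17) + I(-138)) = 1/(2/17 + (3 + √(-7 - 1*(-138)))) = 1/(2*(1/17) + (3 + √(-7 + 138))) = 1/(2/17 + (3 + √131)) = 1/(53/17 + √131)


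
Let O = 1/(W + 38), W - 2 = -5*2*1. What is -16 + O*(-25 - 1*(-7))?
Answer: -83/5 ≈ -16.600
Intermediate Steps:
W = -8 (W = 2 - 5*2*1 = 2 - 10*1 = 2 - 10 = -8)
O = 1/30 (O = 1/(-8 + 38) = 1/30 ≈ 0.033333)
-16 + O*(-25 - 1*(-7)) = -16 + (-25 - 1*(-7))/30 = -16 + (-25 + 7)/30 = -16 + (1/30)*(-18) = -16 - ⅗ = -83/5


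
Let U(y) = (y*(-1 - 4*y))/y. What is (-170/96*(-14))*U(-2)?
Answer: 4165/24 ≈ 173.54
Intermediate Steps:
U(y) = -1 - 4*y
(-170/96*(-14))*U(-2) = (-170/96*(-14))*(-1 - 4*(-2)) = (-170*1/96*(-14))*(-1 + 8) = -85/48*(-14)*7 = (595/24)*7 = 4165/24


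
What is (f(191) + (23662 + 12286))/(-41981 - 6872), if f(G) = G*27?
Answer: -41105/48853 ≈ -0.84140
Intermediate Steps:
f(G) = 27*G
(f(191) + (23662 + 12286))/(-41981 - 6872) = (27*191 + (23662 + 12286))/(-41981 - 6872) = (5157 + 35948)/(-48853) = 41105*(-1/48853) = -41105/48853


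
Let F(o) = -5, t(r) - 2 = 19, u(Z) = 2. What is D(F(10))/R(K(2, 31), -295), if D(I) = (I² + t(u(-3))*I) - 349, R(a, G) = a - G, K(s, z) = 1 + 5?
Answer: -429/301 ≈ -1.4252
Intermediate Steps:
t(r) = 21 (t(r) = 2 + 19 = 21)
K(s, z) = 6
D(I) = -349 + I² + 21*I (D(I) = (I² + 21*I) - 349 = -349 + I² + 21*I)
D(F(10))/R(K(2, 31), -295) = (-349 + (-5)² + 21*(-5))/(6 - 1*(-295)) = (-349 + 25 - 105)/(6 + 295) = -429/301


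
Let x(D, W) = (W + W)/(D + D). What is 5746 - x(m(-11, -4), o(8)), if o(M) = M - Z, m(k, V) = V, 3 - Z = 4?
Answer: 22993/4 ≈ 5748.3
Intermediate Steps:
Z = -1 (Z = 3 - 1*4 = 3 - 4 = -1)
o(M) = 1 + M (o(M) = M - 1*(-1) = M + 1 = 1 + M)
x(D, W) = W/D (x(D, W) = (2*W)/((2*D)) = (2*W)*(1/(2*D)) = W/D)
5746 - x(m(-11, -4), o(8)) = 5746 - (1 + 8)/(-4) = 5746 - 9*(-1)/4 = 5746 - 1*(-9/4) = 5746 + 9/4 = 22993/4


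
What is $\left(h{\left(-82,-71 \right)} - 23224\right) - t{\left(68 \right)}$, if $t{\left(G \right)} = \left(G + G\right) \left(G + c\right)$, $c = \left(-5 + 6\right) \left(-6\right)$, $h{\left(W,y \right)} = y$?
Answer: $-31727$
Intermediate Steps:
$c = -6$ ($c = 1 \left(-6\right) = -6$)
$t{\left(G \right)} = 2 G \left(-6 + G\right)$ ($t{\left(G \right)} = \left(G + G\right) \left(G - 6\right) = 2 G \left(-6 + G\right)$)
$\left(h{\left(-82,-71 \right)} - 23224\right) - t{\left(68 \right)} = \left(-71 - 23224\right) - 2 \cdot 68 \left(-6 + 68\right) = -23295 - 2 \cdot 68 \cdot 62 = -23295 - 8432 = -31727$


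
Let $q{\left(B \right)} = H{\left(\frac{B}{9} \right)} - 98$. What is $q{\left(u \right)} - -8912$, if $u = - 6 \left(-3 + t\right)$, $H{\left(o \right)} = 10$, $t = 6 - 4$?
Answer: $8824$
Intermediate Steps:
$t = 2$ ($t = 6 - 4 = 2$)
$u = 6$ ($u = - 6 \left(-3 + 2\right) = \left(-6\right) \left(-1\right) = 6$)
$q{\left(B \right)} = -88$ ($q{\left(B \right)} = 10 - 98 = -88$)
$q{\left(u \right)} - -8912 = -88 - -8912 = -88 + 8912 = 8824$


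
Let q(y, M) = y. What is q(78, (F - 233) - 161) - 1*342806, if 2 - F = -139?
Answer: -342728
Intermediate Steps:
F = 141 (F = 2 - 1*(-139) = 2 + 139 = 141)
q(78, (F - 233) - 161) - 1*342806 = 78 - 1*342806 = 78 - 342806 = -342728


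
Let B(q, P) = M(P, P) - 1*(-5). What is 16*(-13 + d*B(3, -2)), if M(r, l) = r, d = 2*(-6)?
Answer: -784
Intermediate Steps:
d = -12
B(q, P) = 5 + P (B(q, P) = P - 1*(-5) = P + 5 = 5 + P)
16*(-13 + d*B(3, -2)) = 16*(-13 - 12*(5 - 2)) = 16*(-13 - 12*3) = 16*(-13 - 36) = 16*(-49) = -784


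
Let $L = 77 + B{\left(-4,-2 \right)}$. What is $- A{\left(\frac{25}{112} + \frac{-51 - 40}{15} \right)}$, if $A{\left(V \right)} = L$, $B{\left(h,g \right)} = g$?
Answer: $-75$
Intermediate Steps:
$L = 75$ ($L = 77 - 2 = 75$)
$A{\left(V \right)} = 75$
$- A{\left(\frac{25}{112} + \frac{-51 - 40}{15} \right)} = \left(-1\right) 75 = -75$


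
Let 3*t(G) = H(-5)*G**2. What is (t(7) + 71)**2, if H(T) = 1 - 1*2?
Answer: 26896/9 ≈ 2988.4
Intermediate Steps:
H(T) = -1 (H(T) = 1 - 2 = -1)
t(G) = -G**2/3 (t(G) = (-G**2)/3 = -G**2/3)
(t(7) + 71)**2 = (-1/3*7**2 + 71)**2 = (-1/3*49 + 71)**2 = (-49/3 + 71)**2 = (164/3)**2 = 26896/9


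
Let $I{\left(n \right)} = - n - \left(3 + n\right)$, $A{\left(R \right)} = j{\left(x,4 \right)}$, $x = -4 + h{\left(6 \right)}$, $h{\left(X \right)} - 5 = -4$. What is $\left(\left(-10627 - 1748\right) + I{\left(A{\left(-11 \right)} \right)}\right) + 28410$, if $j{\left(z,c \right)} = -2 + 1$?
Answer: $16034$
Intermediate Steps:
$h{\left(X \right)} = 1$ ($h{\left(X \right)} = 5 - 4 = 1$)
$x = -3$ ($x = -4 + 1 = -3$)
$j{\left(z,c \right)} = -1$
$A{\left(R \right)} = -1$
$I{\left(n \right)} = -3 - 2 n$
$\left(\left(-10627 - 1748\right) + I{\left(A{\left(-11 \right)} \right)}\right) + 28410 = \left(\left(-10627 - 1748\right) - 1\right) + 28410 = \left(-12375 + \left(-3 + 2\right)\right) + 28410 = \left(-12375 - 1\right) + 28410 = -12376 + 28410 = 16034$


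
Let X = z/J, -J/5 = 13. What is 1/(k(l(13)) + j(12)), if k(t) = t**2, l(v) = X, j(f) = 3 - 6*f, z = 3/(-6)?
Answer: -16900/1166099 ≈ -0.014493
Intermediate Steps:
J = -65 (J = -5*13 = -65)
z = -1/2 (z = 3*(-1/6) = -1/2 ≈ -0.50000)
X = 1/130 (X = -1/2/(-65) = -1/2*(-1/65) = 1/130 ≈ 0.0076923)
l(v) = 1/130
1/(k(l(13)) + j(12)) = 1/((1/130)**2 + (3 - 6*12)) = 1/(1/16900 + (3 - 72)) = 1/(1/16900 - 69) = 1/(-1166099/16900) = -16900/1166099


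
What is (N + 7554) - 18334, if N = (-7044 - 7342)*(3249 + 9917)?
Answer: -189416856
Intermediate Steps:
N = -189406076 (N = -14386*13166 = -189406076)
(N + 7554) - 18334 = (-189406076 + 7554) - 18334 = -189398522 - 18334 = -189416856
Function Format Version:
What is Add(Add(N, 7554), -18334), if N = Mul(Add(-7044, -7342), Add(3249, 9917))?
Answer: -189416856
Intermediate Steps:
N = -189406076 (N = Mul(-14386, 13166) = -189406076)
Add(Add(N, 7554), -18334) = Add(Add(-189406076, 7554), -18334) = Add(-189398522, -18334) = -189416856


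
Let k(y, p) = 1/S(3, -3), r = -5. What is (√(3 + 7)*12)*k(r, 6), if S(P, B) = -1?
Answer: -12*√10 ≈ -37.947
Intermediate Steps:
k(y, p) = -1 (k(y, p) = 1/(-1) = -1)
(√(3 + 7)*12)*k(r, 6) = (√(3 + 7)*12)*(-1) = (√10*12)*(-1) = (12*√10)*(-1) = -12*√10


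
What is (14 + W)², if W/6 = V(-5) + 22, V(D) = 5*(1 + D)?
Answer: 676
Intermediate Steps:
V(D) = 5 + 5*D
W = 12 (W = 6*((5 + 5*(-5)) + 22) = 6*((5 - 25) + 22) = 6*(-20 + 22) = 6*2 = 12)
(14 + W)² = (14 + 12)² = 26² = 676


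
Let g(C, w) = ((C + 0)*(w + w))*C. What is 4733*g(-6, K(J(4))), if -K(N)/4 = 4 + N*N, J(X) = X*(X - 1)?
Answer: -201739392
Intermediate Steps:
J(X) = X*(-1 + X)
K(N) = -16 - 4*N² (K(N) = -4*(4 + N*N) = -4*(4 + N²) = -16 - 4*N²)
g(C, w) = 2*w*C² (g(C, w) = (C*(2*w))*C = (2*C*w)*C = 2*w*C²)
4733*g(-6, K(J(4))) = 4733*(2*(-16 - 4*16*(-1 + 4)²)*(-6)²) = 4733*(2*(-16 - 4*(4*3)²)*36) = 4733*(2*(-16 - 4*12²)*36) = 4733*(2*(-16 - 4*144)*36) = 4733*(2*(-16 - 576)*36) = 4733*(2*(-592)*36) = 4733*(-42624) = -201739392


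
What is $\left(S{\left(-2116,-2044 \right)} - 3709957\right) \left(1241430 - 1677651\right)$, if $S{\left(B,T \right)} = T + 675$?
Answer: $1618958339046$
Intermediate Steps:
$S{\left(B,T \right)} = 675 + T$
$\left(S{\left(-2116,-2044 \right)} - 3709957\right) \left(1241430 - 1677651\right) = \left(\left(675 - 2044\right) - 3709957\right) \left(1241430 - 1677651\right) = \left(-1369 - 3709957\right) \left(-436221\right) = \left(-3711326\right) \left(-436221\right) = 1618958339046$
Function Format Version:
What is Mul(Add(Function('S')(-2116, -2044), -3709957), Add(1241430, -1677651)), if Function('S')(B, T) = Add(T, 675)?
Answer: 1618958339046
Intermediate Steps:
Function('S')(B, T) = Add(675, T)
Mul(Add(Function('S')(-2116, -2044), -3709957), Add(1241430, -1677651)) = Mul(Add(Add(675, -2044), -3709957), Add(1241430, -1677651)) = Mul(Add(-1369, -3709957), -436221) = Mul(-3711326, -436221) = 1618958339046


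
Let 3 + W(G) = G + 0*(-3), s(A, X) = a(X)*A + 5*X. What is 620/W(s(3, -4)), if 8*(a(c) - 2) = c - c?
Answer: -620/17 ≈ -36.471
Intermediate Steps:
a(c) = 2 (a(c) = 2 + (c - c)/8 = 2 + (1/8)*0 = 2 + 0 = 2)
s(A, X) = 2*A + 5*X
W(G) = -3 + G (W(G) = -3 + (G + 0*(-3)) = -3 + (G + 0) = -3 + G)
620/W(s(3, -4)) = 620/(-3 + (2*3 + 5*(-4))) = 620/(-3 + (6 - 20)) = 620/(-3 - 14) = 620/(-17) = 620*(-1/17) = -620/17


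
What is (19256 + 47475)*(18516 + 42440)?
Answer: 4067654836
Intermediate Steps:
(19256 + 47475)*(18516 + 42440) = 66731*60956 = 4067654836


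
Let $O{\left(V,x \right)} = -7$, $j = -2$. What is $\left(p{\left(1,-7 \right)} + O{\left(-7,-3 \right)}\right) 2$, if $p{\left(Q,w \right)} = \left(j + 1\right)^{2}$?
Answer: $-12$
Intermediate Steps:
$p{\left(Q,w \right)} = 1$ ($p{\left(Q,w \right)} = \left(-2 + 1\right)^{2} = \left(-1\right)^{2} = 1$)
$\left(p{\left(1,-7 \right)} + O{\left(-7,-3 \right)}\right) 2 = \left(1 - 7\right) 2 = \left(-6\right) 2 = -12$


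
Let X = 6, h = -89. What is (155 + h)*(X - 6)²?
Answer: 0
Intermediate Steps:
(155 + h)*(X - 6)² = (155 - 89)*(6 - 6)² = 66*0² = 66*0 = 0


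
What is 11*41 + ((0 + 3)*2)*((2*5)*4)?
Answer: 691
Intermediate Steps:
11*41 + ((0 + 3)*2)*((2*5)*4) = 451 + (3*2)*(10*4) = 451 + 6*40 = 451 + 240 = 691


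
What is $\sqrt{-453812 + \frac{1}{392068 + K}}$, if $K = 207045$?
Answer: $\frac{i \sqrt{162889639551814315}}{599113} \approx 673.66 i$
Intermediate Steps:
$\sqrt{-453812 + \frac{1}{392068 + K}} = \sqrt{-453812 + \frac{1}{392068 + 207045}} = \sqrt{-453812 + \frac{1}{599113}} = \sqrt{- \frac{271884668755}{599113}} = \frac{i \sqrt{162889639551814315}}{599113}$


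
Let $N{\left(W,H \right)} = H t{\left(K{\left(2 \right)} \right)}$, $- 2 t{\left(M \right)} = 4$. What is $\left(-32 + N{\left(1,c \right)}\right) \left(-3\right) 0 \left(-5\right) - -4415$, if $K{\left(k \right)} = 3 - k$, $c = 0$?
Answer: $4415$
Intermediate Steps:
$t{\left(M \right)} = -2$ ($t{\left(M \right)} = \left(- \frac{1}{2}\right) 4 = -2$)
$N{\left(W,H \right)} = - 2 H$ ($N{\left(W,H \right)} = H \left(-2\right) = - 2 H$)
$\left(-32 + N{\left(1,c \right)}\right) \left(-3\right) 0 \left(-5\right) - -4415 = \left(-32 - 0\right) \left(-3\right) 0 \left(-5\right) - -4415 = \left(-32 + 0\right) 0 \left(-5\right) + 4415 = \left(-32\right) 0 + 4415 = 0 + 4415 = 4415$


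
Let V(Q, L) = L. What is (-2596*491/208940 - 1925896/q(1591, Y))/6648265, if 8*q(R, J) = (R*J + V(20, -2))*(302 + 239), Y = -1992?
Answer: -272780336694363/297712437427789643675 ≈ -9.1625e-7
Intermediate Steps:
q(R, J) = -541/4 + 541*J*R/8 (q(R, J) = ((R*J - 2)*(302 + 239))/8 = ((J*R - 2)*541)/8 = ((-2 + J*R)*541)/8 = (-1082 + 541*J*R)/8 = -541/4 + 541*J*R/8)
(-2596*491/208940 - 1925896/q(1591, Y))/6648265 = (-2596*491/208940 - 1925896/(-541/4 + (541/8)*(-1992)*1591))/6648265 = (-1274636*1/208940 - 1925896/(-541/4 - 214322019))*(1/6648265) = (-318659/52235 - 1925896/(-857288617/4))*(1/6648265) = (-318659/52235 - 1925896*(-4/857288617))*(1/6648265) = (-318659/52235 + 7703584/857288617)*(1/6648265) = -272780336694363/44780470908995*1/6648265 = -272780336694363/297712437427789643675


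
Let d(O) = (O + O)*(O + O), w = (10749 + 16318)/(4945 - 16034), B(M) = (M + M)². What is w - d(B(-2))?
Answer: -11382203/11089 ≈ -1026.4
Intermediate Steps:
B(M) = 4*M² (B(M) = (2*M)² = 4*M²)
w = -27067/11089 (w = 27067/(-11089) = 27067*(-1/11089) = -27067/11089 ≈ -2.4409)
d(O) = 4*O² (d(O) = (2*O)*(2*O) = 4*O²)
w - d(B(-2)) = -27067/11089 - 4*(4*(-2)²)² = -27067/11089 - 4*(4*4)² = -27067/11089 - 4*16² = -27067/11089 - 4*256 = -27067/11089 - 1*1024 = -27067/11089 - 1024 = -11382203/11089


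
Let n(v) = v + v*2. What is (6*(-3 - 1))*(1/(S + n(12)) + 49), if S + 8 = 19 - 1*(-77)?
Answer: -36462/31 ≈ -1176.2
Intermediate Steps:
n(v) = 3*v (n(v) = v + 2*v = 3*v)
S = 88 (S = -8 + (19 - 1*(-77)) = -8 + (19 + 77) = -8 + 96 = 88)
(6*(-3 - 1))*(1/(S + n(12)) + 49) = (6*(-3 - 1))*(1/(88 + 3*12) + 49) = (6*(-4))*(1/(88 + 36) + 49) = -24*(1/124 + 49) = -24*6077/124 = -36462/31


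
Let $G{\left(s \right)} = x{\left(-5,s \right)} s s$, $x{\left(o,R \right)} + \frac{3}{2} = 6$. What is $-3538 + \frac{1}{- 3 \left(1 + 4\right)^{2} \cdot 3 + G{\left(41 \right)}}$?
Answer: $- \frac{51934300}{14679} \approx -3538.0$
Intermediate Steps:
$x{\left(o,R \right)} = \frac{9}{2}$ ($x{\left(o,R \right)} = - \frac{3}{2} + 6 = \frac{9}{2}$)
$G{\left(s \right)} = \frac{9 s^{2}}{2}$ ($G{\left(s \right)} = \frac{9 s}{2} s = \frac{9 s^{2}}{2}$)
$-3538 + \frac{1}{- 3 \left(1 + 4\right)^{2} \cdot 3 + G{\left(41 \right)}} = -3538 + \frac{1}{- 3 \left(1 + 4\right)^{2} \cdot 3 + \frac{9 \cdot 41^{2}}{2}} = -3538 + \frac{1}{- 3 \cdot 5^{2} \cdot 3 + \frac{9}{2} \cdot 1681} = -3538 + \frac{1}{\left(-3\right) 25 \cdot 3 + \frac{15129}{2}} = -3538 + \frac{1}{\left(-75\right) 3 + \frac{15129}{2}} = -3538 + \frac{1}{-225 + \frac{15129}{2}} = -3538 + \frac{1}{\frac{14679}{2}} = -3538 + \frac{2}{14679} = - \frac{51934300}{14679}$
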